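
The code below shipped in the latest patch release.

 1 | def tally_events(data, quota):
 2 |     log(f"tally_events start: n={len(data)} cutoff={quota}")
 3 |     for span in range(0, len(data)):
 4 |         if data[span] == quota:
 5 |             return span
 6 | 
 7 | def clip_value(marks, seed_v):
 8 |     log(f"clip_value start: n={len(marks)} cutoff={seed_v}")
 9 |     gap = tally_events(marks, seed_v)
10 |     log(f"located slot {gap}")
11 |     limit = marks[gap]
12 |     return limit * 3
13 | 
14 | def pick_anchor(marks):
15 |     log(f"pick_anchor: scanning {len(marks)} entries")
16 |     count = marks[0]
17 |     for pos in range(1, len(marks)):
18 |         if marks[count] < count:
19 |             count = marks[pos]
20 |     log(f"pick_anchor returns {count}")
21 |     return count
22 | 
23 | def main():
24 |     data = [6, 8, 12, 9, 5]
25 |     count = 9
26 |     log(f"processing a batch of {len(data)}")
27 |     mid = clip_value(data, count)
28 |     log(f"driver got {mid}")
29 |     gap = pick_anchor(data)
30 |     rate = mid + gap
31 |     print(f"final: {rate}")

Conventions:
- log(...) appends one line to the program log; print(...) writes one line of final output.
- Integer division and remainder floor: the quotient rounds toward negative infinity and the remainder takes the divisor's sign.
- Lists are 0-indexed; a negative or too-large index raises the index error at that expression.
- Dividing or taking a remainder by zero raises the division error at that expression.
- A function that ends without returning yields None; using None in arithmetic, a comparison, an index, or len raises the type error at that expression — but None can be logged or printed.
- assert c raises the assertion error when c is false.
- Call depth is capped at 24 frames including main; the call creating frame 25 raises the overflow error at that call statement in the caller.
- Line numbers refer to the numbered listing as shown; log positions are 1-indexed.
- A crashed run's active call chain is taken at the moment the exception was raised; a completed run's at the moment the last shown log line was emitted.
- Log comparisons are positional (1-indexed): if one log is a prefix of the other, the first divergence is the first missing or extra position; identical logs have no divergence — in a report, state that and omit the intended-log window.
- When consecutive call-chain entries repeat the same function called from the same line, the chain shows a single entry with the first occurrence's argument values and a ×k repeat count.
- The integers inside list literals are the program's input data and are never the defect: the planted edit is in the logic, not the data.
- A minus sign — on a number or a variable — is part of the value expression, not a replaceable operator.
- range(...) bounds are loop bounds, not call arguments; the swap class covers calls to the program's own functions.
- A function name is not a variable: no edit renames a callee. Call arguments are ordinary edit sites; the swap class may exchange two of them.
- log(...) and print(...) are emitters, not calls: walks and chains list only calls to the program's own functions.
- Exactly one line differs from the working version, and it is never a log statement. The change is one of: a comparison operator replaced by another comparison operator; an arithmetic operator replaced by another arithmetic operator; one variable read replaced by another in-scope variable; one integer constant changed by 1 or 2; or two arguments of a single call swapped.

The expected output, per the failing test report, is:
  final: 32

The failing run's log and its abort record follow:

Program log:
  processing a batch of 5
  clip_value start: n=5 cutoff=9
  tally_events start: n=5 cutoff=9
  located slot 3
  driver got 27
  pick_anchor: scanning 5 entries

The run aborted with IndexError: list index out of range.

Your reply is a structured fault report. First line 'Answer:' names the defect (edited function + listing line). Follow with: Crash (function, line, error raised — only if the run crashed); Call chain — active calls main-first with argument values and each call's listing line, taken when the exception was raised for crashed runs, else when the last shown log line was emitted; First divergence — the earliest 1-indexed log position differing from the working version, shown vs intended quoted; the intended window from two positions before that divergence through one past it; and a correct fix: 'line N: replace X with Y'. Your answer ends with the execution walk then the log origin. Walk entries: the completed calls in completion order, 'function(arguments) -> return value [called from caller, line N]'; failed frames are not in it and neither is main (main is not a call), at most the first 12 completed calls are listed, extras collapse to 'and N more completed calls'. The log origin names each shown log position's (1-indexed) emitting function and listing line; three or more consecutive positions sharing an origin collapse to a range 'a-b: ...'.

Answer: the defect is in pick_anchor at line 18.
The tell: After 6 matching log lines the faulty run goes silent, while the working version continues with 'pick_anchor returns 5'.
Crash: pick_anchor, line 18, IndexError.
Call chain: main -> pick_anchor([6, 8, 12, 9, 5]) (called at line 29).
First divergence: position 7 — the faulty run's log ends after 6 lines; the working version continues with 'pick_anchor returns 5'.
Intended log window:
  5: driver got 27
  6: pick_anchor: scanning 5 entries
  7: pick_anchor returns 5
Execution walk:
  tally_events([6, 8, 12, 9, 5], 9) -> 3  [called from clip_value, line 9]
  clip_value([6, 8, 12, 9, 5], 9) -> 27  [called from main, line 27]
Origin of each log line:
  1: from main, line 26
  2: from clip_value, line 8
  3: from tally_events, line 2
  4: from clip_value, line 10
  5: from main, line 28
  6: from pick_anchor, line 15
A correct fix: line 18: replace `marks[count]` with `marks[pos]`.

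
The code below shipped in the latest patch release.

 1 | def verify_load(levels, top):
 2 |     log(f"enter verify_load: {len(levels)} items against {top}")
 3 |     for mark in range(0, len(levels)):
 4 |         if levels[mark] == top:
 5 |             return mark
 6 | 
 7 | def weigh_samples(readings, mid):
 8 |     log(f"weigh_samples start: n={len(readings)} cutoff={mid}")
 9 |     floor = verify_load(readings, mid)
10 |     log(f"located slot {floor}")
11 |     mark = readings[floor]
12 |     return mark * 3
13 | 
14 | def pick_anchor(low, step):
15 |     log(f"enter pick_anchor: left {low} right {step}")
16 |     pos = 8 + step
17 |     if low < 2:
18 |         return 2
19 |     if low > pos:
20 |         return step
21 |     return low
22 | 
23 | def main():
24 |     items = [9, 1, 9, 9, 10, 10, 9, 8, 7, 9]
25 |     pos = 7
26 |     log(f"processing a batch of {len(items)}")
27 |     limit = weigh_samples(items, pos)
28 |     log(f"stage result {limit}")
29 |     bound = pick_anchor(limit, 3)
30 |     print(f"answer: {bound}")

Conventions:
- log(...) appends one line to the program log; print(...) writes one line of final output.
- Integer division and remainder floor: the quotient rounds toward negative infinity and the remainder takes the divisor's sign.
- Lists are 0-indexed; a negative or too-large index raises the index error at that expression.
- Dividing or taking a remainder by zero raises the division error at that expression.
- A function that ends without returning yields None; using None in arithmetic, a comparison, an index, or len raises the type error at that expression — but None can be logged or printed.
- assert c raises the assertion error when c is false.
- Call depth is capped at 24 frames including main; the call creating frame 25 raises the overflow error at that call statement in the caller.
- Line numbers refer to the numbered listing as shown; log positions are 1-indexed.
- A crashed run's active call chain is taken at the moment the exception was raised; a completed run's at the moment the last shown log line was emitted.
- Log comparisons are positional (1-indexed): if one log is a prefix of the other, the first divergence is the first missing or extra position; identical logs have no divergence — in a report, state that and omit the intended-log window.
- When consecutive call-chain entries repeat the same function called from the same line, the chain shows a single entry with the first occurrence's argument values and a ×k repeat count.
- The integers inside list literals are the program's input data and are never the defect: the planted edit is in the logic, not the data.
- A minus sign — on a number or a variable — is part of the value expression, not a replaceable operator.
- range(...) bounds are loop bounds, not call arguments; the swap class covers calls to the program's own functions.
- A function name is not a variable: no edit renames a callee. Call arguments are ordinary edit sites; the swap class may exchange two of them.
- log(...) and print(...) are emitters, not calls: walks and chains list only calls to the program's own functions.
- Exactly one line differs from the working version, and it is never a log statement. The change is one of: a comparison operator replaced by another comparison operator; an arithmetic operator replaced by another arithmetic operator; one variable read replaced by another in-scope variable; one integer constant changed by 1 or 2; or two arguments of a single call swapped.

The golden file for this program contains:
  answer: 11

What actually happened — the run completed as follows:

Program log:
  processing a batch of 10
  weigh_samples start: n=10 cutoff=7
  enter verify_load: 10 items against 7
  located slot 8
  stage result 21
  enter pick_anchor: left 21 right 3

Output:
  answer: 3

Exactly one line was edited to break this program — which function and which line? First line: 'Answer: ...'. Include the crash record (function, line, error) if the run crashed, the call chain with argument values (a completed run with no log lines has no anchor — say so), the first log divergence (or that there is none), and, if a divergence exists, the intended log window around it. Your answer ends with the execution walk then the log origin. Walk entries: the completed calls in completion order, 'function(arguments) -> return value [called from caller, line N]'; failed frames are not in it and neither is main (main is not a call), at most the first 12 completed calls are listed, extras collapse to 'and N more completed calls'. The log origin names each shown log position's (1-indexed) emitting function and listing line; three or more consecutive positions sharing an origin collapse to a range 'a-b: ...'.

Answer: the defect is in pick_anchor at line 20.
Key observation: Nothing in the log betrays the bug — only the output does.
Call chain: main -> pick_anchor(21, 3) (called at line 29).
First divergence: none (the log streams are identical).
Execution walk:
  verify_load([9, 1, 9, 9, 10, 10, 9, 8, 7, 9], 7) -> 8  [called from weigh_samples, line 9]
  weigh_samples([9, 1, 9, 9, 10, 10, 9, 8, 7, 9], 7) -> 21  [called from main, line 27]
  pick_anchor(21, 3) -> 3  [called from main, line 29]
Origin of each log line:
  1: logged in main at line 26
  2: logged in weigh_samples at line 8
  3: logged in verify_load at line 2
  4: logged in weigh_samples at line 10
  5: logged in main at line 28
  6: logged in pick_anchor at line 15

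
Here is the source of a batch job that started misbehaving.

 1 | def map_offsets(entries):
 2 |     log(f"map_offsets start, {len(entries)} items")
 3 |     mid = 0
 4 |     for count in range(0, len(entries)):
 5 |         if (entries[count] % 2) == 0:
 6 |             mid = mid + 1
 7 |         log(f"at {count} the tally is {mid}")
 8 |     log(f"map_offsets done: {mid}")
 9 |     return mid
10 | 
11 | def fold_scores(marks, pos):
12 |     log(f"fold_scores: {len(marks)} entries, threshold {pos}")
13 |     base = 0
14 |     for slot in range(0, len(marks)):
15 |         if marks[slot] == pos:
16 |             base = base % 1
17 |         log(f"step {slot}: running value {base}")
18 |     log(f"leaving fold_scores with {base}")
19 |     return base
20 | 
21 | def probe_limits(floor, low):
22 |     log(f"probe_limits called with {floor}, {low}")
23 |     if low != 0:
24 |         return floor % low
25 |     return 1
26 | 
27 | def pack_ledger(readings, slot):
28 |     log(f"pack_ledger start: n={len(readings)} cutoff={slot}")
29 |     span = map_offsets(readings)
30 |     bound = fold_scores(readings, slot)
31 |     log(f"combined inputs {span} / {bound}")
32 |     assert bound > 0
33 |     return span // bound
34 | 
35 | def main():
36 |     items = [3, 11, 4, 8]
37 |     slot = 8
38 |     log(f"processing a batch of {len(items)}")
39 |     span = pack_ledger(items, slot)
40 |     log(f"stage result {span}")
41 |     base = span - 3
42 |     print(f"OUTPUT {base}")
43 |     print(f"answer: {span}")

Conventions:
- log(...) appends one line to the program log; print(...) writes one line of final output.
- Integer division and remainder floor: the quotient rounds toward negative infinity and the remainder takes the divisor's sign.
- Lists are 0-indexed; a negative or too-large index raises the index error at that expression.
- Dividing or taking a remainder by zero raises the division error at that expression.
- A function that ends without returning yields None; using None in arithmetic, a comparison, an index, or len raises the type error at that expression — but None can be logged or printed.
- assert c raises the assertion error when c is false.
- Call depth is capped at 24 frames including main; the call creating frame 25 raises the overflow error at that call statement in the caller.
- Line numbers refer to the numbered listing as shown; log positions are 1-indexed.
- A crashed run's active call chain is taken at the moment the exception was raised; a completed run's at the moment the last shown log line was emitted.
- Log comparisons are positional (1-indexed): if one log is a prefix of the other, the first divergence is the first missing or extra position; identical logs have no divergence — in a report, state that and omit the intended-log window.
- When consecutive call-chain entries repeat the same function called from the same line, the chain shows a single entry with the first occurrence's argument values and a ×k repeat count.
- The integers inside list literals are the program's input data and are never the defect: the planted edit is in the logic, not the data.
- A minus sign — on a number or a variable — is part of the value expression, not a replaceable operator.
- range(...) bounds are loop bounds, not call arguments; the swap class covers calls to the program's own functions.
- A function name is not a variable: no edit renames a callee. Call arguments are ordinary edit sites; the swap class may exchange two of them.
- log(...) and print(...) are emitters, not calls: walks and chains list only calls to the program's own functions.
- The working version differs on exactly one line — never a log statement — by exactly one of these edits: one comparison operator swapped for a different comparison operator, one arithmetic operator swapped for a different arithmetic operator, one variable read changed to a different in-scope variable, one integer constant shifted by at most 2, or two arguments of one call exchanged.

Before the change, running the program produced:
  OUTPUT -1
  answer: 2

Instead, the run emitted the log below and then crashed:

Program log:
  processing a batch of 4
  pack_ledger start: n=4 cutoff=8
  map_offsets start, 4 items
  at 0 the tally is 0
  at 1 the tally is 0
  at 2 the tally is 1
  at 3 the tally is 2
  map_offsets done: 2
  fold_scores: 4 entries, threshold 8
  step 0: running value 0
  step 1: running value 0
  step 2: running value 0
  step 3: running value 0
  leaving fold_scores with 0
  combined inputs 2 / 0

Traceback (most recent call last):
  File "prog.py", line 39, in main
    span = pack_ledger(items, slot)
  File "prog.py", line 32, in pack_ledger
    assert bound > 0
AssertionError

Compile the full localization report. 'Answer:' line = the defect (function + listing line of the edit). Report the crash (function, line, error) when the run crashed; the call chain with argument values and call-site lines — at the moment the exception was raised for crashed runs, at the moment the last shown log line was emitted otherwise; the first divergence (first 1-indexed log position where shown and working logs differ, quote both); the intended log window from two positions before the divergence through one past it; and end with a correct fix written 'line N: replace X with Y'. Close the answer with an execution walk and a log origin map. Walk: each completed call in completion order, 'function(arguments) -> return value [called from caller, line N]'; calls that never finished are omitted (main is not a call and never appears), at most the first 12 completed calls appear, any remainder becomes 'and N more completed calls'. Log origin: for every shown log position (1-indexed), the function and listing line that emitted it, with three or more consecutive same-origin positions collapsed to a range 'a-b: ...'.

Answer: the defect is in fold_scores at line 16.
The tell: The earliest visible damage is log position 13 — 'step 3: running value 0' rather than the intended 'step 3: running value 1'.
Crash: pack_ledger, line 32, AssertionError.
Call chain: main -> pack_ledger([3, 11, 4, 8], 8) (called at line 39).
First divergence: at position 13 the run shows 'step 3: running value 0' where the working version logs 'step 3: running value 1'.
Intended log window:
  11: step 1: running value 0
  12: step 2: running value 0
  13: step 3: running value 1
  14: leaving fold_scores with 1
Execution walk:
  map_offsets([3, 11, 4, 8]) -> 2  [called from pack_ledger, line 29]
  fold_scores([3, 11, 4, 8], 8) -> 0  [called from pack_ledger, line 30]
Log line origins:
  1: logged in main at line 38
  2: logged in pack_ledger at line 28
  3: logged in map_offsets at line 2
  4-7: logged in map_offsets at line 7
  8: logged in map_offsets at line 8
  9: logged in fold_scores at line 12
  10-13: logged in fold_scores at line 17
  14: logged in fold_scores at line 18
  15: logged in pack_ledger at line 31
A correct fix: line 16: replace `%` with `+`.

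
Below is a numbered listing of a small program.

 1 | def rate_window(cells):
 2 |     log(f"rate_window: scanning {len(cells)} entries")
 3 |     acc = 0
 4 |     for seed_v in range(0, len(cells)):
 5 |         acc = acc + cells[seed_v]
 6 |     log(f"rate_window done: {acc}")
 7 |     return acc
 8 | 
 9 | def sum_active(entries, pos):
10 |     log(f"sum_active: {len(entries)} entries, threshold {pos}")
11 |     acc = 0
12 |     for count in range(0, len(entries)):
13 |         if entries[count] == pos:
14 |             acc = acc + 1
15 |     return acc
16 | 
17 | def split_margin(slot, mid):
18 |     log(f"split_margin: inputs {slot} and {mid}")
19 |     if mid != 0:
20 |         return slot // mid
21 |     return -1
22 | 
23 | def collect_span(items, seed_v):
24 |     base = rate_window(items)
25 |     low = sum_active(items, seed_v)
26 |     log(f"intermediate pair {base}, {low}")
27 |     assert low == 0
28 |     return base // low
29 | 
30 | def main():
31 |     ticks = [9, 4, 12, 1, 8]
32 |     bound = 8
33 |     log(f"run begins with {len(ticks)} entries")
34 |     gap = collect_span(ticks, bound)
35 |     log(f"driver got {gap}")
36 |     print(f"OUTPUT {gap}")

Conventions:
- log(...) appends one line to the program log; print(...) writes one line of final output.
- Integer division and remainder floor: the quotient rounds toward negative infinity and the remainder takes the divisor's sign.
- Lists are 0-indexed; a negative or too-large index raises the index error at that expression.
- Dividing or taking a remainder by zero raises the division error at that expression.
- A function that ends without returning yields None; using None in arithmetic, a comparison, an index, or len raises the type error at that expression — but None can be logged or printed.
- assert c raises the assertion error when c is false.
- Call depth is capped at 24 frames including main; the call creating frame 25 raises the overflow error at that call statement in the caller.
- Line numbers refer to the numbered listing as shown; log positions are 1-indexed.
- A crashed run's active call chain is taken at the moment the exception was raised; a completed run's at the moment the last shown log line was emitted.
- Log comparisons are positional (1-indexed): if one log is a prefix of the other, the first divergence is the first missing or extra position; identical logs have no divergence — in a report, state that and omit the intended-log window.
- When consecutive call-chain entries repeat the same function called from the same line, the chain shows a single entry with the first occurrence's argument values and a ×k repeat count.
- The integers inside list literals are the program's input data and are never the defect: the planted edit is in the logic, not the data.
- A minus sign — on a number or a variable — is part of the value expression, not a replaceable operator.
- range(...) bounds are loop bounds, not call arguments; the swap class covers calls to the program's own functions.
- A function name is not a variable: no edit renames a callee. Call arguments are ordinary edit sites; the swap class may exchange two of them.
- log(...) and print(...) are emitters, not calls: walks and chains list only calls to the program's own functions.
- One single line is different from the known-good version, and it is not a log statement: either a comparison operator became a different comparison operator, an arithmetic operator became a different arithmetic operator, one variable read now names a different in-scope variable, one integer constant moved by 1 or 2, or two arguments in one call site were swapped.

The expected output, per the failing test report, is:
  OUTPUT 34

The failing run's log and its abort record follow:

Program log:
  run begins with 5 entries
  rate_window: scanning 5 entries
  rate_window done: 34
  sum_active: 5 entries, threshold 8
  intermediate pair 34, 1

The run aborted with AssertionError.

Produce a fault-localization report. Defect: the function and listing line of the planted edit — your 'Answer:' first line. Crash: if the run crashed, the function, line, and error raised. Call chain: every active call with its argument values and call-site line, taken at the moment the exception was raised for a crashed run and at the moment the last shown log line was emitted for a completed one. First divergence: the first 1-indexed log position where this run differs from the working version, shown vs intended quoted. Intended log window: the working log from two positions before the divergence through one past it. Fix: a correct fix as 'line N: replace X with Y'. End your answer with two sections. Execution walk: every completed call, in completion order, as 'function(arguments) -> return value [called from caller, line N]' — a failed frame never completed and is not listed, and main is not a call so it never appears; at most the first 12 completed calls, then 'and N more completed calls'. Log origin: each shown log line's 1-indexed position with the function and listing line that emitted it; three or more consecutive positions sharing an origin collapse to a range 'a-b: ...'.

Answer: the defect is in collect_span at line 27.
Key observation: The log ends early — 5 lines, where the working version next logs 'driver got 34'.
Crash: collect_span, line 27, AssertionError.
Call chain: main -> collect_span([9, 4, 12, 1, 8], 8) (called at line 34).
First divergence: position 6 — after 5 matching lines the faulty run goes silent; intended next line 'driver got 34'.
Intended log window:
  4: sum_active: 5 entries, threshold 8
  5: intermediate pair 34, 1
  6: driver got 34
Execution walk:
  rate_window([9, 4, 12, 1, 8]) -> 34  [called from collect_span, line 24]
  sum_active([9, 4, 12, 1, 8], 8) -> 1  [called from collect_span, line 25]
Log origins:
  1 — main, line 33
  2 — rate_window, line 2
  3 — rate_window, line 6
  4 — sum_active, line 10
  5 — collect_span, line 26
A correct fix: line 27: replace `==` with `>`.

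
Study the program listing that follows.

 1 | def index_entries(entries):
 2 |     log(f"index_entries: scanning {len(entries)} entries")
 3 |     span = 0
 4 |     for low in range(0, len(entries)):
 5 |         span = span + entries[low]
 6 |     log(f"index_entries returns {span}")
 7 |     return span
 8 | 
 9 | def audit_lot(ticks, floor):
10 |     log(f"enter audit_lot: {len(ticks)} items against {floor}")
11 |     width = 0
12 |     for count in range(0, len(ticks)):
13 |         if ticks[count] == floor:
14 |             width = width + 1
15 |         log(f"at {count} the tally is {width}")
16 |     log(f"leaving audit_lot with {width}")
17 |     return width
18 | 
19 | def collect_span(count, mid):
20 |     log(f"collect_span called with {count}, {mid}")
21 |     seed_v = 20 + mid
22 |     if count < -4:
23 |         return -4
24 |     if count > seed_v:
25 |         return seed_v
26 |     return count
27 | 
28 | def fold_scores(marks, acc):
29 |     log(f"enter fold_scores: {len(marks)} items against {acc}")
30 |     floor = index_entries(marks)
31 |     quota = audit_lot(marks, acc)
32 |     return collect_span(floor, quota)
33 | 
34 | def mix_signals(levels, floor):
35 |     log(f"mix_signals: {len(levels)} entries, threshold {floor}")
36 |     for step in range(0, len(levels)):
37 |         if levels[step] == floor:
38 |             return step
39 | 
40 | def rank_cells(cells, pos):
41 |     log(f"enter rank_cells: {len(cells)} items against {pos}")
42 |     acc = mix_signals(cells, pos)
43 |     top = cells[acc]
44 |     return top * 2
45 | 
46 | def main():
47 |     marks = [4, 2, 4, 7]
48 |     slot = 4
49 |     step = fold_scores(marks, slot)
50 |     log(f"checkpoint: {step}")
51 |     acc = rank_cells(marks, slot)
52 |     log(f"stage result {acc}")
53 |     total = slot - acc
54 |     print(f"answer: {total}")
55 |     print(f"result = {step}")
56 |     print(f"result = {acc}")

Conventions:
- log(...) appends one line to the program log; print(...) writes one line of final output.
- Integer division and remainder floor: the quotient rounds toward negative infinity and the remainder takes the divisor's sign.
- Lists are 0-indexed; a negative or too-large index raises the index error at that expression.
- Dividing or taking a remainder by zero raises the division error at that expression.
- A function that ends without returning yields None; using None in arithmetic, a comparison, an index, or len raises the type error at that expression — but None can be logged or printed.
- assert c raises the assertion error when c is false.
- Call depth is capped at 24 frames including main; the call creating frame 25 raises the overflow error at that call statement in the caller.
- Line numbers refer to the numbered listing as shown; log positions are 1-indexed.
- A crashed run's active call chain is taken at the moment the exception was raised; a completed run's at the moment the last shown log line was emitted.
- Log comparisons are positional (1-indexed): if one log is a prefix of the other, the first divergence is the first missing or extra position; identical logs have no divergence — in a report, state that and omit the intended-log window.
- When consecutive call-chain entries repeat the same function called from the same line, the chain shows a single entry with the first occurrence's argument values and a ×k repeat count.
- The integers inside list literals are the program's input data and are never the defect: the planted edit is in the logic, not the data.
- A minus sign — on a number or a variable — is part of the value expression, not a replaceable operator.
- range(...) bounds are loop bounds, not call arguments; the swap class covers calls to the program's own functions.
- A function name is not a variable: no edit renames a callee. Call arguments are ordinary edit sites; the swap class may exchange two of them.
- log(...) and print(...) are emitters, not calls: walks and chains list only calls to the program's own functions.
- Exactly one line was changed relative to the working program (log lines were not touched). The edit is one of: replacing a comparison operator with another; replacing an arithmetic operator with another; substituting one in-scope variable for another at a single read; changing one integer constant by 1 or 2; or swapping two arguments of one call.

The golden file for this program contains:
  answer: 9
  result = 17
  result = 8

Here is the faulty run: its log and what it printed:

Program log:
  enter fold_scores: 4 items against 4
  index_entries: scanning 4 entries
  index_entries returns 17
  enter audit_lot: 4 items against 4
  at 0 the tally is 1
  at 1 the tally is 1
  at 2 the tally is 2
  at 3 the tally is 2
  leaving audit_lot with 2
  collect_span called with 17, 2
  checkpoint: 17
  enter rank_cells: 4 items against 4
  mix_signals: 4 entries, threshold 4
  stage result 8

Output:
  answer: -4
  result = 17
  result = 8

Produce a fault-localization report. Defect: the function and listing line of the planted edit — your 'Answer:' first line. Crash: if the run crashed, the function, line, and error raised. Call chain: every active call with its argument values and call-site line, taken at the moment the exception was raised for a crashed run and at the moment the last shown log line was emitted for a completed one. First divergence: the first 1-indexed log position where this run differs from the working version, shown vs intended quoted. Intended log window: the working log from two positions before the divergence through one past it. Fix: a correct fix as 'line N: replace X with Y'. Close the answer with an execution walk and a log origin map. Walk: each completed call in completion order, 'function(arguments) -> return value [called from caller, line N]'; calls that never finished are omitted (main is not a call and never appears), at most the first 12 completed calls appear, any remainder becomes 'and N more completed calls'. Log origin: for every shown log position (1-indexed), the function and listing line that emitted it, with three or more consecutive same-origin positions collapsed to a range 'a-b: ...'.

Answer: the defect is in main at line 53.
Key observation: Log streams are identical — the defect surfaces only in the printed output.
Call chain: main.
First divergence: there is none — every log position agrees.
Execution walk:
  index_entries([4, 2, 4, 7]) -> 17  [called from fold_scores, line 30]
  audit_lot([4, 2, 4, 7], 4) -> 2  [called from fold_scores, line 31]
  collect_span(17, 2) -> 17  [called from fold_scores, line 32]
  fold_scores([4, 2, 4, 7], 4) -> 17  [called from main, line 49]
  mix_signals([4, 2, 4, 7], 4) -> 0  [called from rank_cells, line 42]
  rank_cells([4, 2, 4, 7], 4) -> 8  [called from main, line 51]
Origin of each log line:
  1: from fold_scores, line 29
  2: from index_entries, line 2
  3: from index_entries, line 6
  4: from audit_lot, line 10
  5-8: from audit_lot, line 15
  9: from audit_lot, line 16
  10: from collect_span, line 20
  11: from main, line 50
  12: from rank_cells, line 41
  13: from mix_signals, line 35
  14: from main, line 52
A correct fix: line 53: replace `slot` with `step`.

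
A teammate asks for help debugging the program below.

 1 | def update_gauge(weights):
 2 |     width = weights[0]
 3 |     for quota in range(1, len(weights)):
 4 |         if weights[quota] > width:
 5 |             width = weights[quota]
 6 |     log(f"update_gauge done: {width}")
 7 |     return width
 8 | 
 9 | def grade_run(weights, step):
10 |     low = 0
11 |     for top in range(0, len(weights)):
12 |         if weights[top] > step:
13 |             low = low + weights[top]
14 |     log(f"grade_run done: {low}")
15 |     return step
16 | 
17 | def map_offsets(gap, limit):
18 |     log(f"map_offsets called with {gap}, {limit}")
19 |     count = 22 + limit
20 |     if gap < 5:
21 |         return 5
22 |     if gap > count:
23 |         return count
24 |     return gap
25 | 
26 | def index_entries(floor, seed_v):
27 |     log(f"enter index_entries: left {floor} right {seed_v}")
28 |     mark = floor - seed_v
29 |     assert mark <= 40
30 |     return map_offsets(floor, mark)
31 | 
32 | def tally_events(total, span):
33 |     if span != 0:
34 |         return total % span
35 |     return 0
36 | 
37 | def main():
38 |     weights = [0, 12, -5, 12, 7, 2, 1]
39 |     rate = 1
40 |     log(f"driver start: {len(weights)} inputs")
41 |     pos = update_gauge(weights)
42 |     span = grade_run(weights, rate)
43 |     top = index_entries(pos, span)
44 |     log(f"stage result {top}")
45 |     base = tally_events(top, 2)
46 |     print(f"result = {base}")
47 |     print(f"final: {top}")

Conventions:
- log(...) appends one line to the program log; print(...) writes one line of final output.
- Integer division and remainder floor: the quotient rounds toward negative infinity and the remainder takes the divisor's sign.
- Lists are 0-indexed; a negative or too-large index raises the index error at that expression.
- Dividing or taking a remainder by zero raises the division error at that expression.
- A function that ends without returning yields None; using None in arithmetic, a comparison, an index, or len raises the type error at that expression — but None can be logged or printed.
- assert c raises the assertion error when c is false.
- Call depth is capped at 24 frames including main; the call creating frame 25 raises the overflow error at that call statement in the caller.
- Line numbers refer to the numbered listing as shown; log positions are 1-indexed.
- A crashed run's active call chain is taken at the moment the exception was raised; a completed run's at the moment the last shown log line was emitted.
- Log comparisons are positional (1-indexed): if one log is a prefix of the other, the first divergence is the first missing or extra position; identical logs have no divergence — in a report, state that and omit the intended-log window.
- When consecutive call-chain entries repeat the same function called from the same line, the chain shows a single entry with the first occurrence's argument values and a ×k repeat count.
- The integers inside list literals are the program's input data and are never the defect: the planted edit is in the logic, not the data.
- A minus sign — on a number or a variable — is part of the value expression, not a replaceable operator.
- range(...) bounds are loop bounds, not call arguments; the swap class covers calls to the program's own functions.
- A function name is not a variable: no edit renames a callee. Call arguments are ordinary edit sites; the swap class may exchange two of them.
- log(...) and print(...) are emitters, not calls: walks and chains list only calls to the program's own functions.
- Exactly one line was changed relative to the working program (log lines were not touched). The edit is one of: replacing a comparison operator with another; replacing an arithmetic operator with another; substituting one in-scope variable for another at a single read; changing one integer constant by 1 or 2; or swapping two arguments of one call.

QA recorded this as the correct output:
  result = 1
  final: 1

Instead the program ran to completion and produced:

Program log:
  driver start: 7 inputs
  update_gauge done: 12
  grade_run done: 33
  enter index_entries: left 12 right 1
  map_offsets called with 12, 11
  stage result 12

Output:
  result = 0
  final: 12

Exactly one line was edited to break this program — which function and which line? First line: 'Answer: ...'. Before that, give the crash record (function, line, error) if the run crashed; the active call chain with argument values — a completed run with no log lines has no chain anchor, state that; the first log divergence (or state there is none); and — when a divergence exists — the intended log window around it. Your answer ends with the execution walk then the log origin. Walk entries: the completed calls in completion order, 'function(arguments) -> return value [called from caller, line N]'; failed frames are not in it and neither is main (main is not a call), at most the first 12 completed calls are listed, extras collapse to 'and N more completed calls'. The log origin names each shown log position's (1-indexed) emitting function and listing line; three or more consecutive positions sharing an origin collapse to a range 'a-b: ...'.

Answer: the defect is in grade_run at line 15.
Key observation: The log first diverges at position 4: the faulty run prints 'enter index_entries: left 12 right 1' where the working version prints 'enter index_entries: left 12 right 33'.
Call chain: main.
First divergence: position 4 — the shown line 'enter index_entries: left 12 right 1' should read 'enter index_entries: left 12 right 33'.
Intended log window:
  2: update_gauge done: 12
  3: grade_run done: 33
  4: enter index_entries: left 12 right 33
  5: map_offsets called with 12, -21
Execution walk:
  update_gauge([0, 12, -5, 12, 7, 2, 1]) -> 12  [called from main, line 41]
  grade_run([0, 12, -5, 12, 7, 2, 1], 1) -> 1  [called from main, line 42]
  map_offsets(12, 11) -> 12  [called from index_entries, line 30]
  index_entries(12, 1) -> 12  [called from main, line 43]
  tally_events(12, 2) -> 0  [called from main, line 45]
Origin of each log line:
  1 — main, line 40
  2 — update_gauge, line 6
  3 — grade_run, line 14
  4 — index_entries, line 27
  5 — map_offsets, line 18
  6 — main, line 44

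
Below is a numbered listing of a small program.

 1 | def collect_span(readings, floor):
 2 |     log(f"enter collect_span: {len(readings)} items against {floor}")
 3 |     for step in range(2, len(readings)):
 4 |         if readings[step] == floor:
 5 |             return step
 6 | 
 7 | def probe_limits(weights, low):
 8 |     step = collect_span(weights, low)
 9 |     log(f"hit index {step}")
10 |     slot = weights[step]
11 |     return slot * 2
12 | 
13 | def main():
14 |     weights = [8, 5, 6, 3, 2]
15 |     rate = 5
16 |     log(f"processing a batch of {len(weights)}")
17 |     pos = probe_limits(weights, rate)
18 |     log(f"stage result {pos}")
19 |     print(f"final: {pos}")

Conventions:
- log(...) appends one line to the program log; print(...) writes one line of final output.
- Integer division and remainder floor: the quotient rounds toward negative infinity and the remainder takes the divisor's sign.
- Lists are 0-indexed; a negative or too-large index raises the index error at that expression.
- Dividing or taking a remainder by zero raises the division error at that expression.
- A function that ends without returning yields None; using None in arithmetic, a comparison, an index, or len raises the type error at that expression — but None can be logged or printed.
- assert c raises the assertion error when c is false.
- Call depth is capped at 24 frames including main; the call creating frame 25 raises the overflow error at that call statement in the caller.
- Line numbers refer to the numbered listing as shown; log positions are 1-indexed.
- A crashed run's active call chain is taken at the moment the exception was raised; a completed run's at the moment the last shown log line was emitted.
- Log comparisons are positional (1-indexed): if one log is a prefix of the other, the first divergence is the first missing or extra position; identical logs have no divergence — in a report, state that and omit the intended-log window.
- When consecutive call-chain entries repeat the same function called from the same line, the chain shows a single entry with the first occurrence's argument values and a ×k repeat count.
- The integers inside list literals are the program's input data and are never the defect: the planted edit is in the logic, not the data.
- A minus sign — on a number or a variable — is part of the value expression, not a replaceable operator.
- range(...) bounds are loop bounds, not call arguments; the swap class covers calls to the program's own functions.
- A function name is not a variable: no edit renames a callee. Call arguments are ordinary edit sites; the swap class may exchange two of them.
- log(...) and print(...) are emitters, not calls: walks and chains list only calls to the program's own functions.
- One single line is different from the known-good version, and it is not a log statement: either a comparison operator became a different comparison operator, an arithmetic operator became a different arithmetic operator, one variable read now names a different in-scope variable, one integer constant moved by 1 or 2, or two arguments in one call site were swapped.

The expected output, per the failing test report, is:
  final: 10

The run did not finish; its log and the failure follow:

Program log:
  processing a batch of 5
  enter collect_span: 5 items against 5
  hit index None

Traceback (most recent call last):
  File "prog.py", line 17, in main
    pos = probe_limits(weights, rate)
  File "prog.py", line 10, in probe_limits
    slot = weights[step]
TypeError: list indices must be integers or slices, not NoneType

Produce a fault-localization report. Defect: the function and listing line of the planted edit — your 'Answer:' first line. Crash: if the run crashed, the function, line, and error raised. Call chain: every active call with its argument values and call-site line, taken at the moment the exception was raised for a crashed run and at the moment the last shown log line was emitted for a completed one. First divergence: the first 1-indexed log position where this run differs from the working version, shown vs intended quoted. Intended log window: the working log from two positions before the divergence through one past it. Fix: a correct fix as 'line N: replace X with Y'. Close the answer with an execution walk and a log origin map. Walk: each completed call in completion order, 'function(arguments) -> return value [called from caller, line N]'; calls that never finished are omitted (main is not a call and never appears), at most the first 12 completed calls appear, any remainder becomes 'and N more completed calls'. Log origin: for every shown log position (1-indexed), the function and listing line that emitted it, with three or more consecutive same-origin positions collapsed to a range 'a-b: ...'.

Answer: the defect is in collect_span at line 3.
Key fact: Everything matches until log position 3, which reads 'hit index None' in place of 'hit index 1'.
Crash: probe_limits, line 10, TypeError.
Call chain: main -> probe_limits([8, 5, 6, 3, 2], 5) (called at line 17).
First divergence: position 3 — the shown line 'hit index None' should read 'hit index 1'.
Intended log window:
  1: processing a batch of 5
  2: enter collect_span: 5 items against 5
  3: hit index 1
  4: stage result 10
Execution walk:
  collect_span([8, 5, 6, 3, 2], 5) -> None  [called from probe_limits, line 8]
Origin of each log line:
  1: emitted by main (line 16)
  2: emitted by collect_span (line 2)
  3: emitted by probe_limits (line 9)
A correct fix: line 3: replace `2` with `0`.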